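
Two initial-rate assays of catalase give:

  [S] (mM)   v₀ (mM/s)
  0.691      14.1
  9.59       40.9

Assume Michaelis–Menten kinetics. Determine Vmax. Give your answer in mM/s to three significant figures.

In reciprocal form, 1/v = (Km/Vmax)·(1/[S]) + 1/Vmax. The two points give (1/[S], 1/v) = (1.447, 0.07092) and (0.1043, 0.02445).
Slope = (0.07092 − 0.02445)/(1.447 − 0.1043) = 0.03461; intercept = 0.07092 − 0.03461×1.447 = 0.02084.
Vmax = 1/intercept = 48.0 mM/s; Km = slope × Vmax = 0.03461 × 48.0 = 1.66 mM.

48.0 mM/s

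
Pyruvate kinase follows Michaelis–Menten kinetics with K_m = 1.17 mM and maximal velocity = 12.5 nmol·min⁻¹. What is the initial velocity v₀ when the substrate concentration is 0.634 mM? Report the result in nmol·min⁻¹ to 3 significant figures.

[S]/(Km+[S]) = 0.634/1.804 = 0.3514, the fractional saturation.
v = 0.3514 × Vmax = 0.3514 × 12.5 = 4.39 nmol·min⁻¹.

4.39 nmol·min⁻¹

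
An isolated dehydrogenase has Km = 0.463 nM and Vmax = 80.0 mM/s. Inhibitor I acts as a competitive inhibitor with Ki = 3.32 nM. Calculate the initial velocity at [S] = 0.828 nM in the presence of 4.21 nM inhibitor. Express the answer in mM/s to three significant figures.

α = 1 + [I]/Ki = 1 + 4.21/3.32 = 2.268.
For a competitive inhibitor, Vmax is unchanged and the apparent Km becomes α·Km: Km,app = 1.05 nM, Vmax,app = 80.0 mM/s.
v = Vmax,app·[S]/(Km,app + [S]) = 80.0 × 0.828/(1.05 + 0.828) = 35.3 mM/s.

35.3 mM/s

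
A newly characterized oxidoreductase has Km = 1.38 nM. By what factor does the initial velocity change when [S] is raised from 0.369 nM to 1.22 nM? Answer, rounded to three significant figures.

The fractional saturations are [S]/(Km+[S]) = 0.369/1.749 = 0.2110 and 1.22/2.600 = 0.4692.
v₂/v₁ is just their ratio: 0.4692/0.2110 = 2.22.

2.22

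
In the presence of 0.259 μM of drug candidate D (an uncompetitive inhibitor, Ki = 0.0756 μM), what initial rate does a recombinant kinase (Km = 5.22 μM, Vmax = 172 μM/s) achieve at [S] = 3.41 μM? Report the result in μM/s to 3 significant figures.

α = 1 + [I]/Ki = 1 + 0.259/0.0756 = 4.426.
For an uncompetitive inhibitor, both parameters are divided by α, giving Vmax/α and Km/α: Km,app = 1.18 μM, Vmax,app = 38.9 μM/s.
v = Vmax,app·[S]/(Km,app + [S]) = 38.9 × 3.41/(1.18 + 3.41) = 28.9 μM/s.

28.9 μM/s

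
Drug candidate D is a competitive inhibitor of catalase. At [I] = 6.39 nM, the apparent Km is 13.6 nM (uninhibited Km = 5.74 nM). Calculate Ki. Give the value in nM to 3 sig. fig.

Competitive: Km,app = α·Km with α = 1 + [I]/Ki.
α = Km,app/Km = 13.6/5.74 = 2.369.
Ki = [I]/(α − 1) = 6.39/1.369 = 4.67 nM.

4.67 nM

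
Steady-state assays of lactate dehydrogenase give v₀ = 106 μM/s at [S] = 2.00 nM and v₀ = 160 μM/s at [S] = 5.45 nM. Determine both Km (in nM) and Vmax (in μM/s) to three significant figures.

Km = 2.28 nM; Vmax = 227 μM/s

From v = Vmax[S]/(Km+[S]), each point gives Vmax = v(Km+[S])/[S].
Equating: 106(Km+2.00)/2.00 = 160(Km+5.45)/5.45.
53.00·Km + 106 = 29.36·Km + 160, so (53.00 − 29.36)·Km = 160 − 106.
Km = 54.00/23.64 = 2.28 nM; then Vmax = 106(2.28+2.00)/2.00 = 227 μM/s.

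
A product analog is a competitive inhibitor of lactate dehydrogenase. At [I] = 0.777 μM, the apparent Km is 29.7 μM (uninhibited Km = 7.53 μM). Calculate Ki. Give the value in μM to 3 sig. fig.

Competitive: Km,app = α·Km with α = 1 + [I]/Ki.
α = Km,app/Km = 29.7/7.53 = 3.944.
Since α = 1 + [I]/Ki, [I]/Ki = 3.944 − 1 = 2.944 and Ki = 0.777/2.944 = 0.264 μM.

0.264 μM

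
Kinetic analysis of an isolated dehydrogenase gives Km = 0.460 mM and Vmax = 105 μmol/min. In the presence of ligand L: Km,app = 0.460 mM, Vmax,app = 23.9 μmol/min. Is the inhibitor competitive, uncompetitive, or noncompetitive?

Vmax decreases (105 → 23.9 μmol/min) while Km is unchanged — pure noncompetitive inhibition.

noncompetitive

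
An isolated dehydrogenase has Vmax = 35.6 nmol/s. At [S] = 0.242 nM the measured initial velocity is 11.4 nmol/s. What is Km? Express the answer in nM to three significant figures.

From v = Vmax[S]/(Km+[S]), Km = [S](Vmax − v)/v.
Km = 0.242 × (35.6 − 11.4) / 11.4 = 5.856/11.4 = 0.514 nM.

0.514 nM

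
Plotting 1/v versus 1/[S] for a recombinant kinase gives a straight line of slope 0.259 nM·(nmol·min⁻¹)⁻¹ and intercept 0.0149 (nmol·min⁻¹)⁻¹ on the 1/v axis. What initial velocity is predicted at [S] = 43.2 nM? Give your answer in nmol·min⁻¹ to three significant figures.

The y-intercept is 1/Vmax, so Vmax = 1/0.0149 = 67.1 nmol·min⁻¹.
The slope is Km/Vmax, so Km = 0.259 × 67.1 = 17.4 nM.
Then v = 67.1 × 43.2/(17.4 + 43.2) = 47.9 nmol·min⁻¹.

47.9 nmol·min⁻¹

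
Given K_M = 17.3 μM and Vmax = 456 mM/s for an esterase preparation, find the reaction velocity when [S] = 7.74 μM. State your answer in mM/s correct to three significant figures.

v = Vmax·[S]/(Km + [S]) = 456 × 7.74 / (17.3 + 7.74)
  = 3529 / 25.04 = 141 mM/s.

141 mM/s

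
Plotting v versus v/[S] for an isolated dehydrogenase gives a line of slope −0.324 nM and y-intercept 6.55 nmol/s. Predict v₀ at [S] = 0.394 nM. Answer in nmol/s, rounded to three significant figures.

3.59 nmol/s

In the Eadie–Hofstee form v = Vmax − Km·(v/[S]), the slope is −Km and the intercept is Vmax, so Km = 0.324 nM and Vmax = 6.55 nmol/s.
v = 6.55 × 0.394/(0.324 + 0.394) = 3.59 nmol/s.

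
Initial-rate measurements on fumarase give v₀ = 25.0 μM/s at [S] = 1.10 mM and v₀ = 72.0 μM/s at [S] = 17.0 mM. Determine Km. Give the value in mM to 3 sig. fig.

In reciprocal form, 1/v = (Km/Vmax)·(1/[S]) + 1/Vmax. The two points give (1/[S], 1/v) = (0.9091, 0.04000) and (0.05882, 0.01389).
Slope = (0.04000 − 0.01389)/(0.9091 − 0.05882) = 0.03071; intercept = 0.04000 − 0.03071×0.9091 = 0.01208.
Vmax = 1/intercept = 82.8 μM/s; Km = slope × Vmax = 0.03071 × 82.8 = 2.54 mM.

2.54 mM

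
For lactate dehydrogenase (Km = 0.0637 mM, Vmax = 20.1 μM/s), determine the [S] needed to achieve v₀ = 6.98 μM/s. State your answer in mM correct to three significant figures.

The required fractional saturation is v/Vmax = 6.98/20.1 = 0.3473.
Then [S]/(Km+[S]) = 0.3473 ⇒ [S] = 0.0637 × 0.3473/(1 − 0.3473) = 0.0339 mM.

0.0339 mM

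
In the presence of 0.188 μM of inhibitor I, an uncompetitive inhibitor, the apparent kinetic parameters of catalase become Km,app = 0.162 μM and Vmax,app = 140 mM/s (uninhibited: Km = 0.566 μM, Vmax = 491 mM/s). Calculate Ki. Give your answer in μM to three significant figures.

Uncompetitive: Vmax,app = Vmax/α (and Km,app = Km/α) with α = 1 + [I]/Ki.
α = Vmax/Vmax,app = 491/140 = 3.507.
Ki = [I]/(α − 1) = 0.188/2.507 = 0.0750 μM.

0.0750 μM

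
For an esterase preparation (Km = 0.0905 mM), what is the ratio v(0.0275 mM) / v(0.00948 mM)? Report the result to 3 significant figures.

The fractional saturations are [S]/(Km+[S]) = 0.00948/0.09998 = 0.09482 and 0.0275/0.1180 = 0.2331.
v₂/v₁ is just their ratio: 0.2331/0.09482 = 2.46.

2.46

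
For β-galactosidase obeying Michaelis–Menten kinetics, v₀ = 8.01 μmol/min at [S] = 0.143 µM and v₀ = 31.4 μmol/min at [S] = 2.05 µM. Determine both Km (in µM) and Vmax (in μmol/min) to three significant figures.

In reciprocal form, 1/v = (Km/Vmax)·(1/[S]) + 1/Vmax. The two points give (1/[S], 1/v) = (6.993, 0.1248) and (0.4878, 0.03185).
Slope = (0.1248 − 0.03185)/(6.993 − 0.4878) = 0.01430; intercept = 0.1248 − 0.01430×6.993 = 0.02487.
Vmax = 1/intercept = 40.2 μmol/min; Km = slope × Vmax = 0.01430 × 40.2 = 0.575 µM.

Km = 0.575 µM; Vmax = 40.2 μmol/min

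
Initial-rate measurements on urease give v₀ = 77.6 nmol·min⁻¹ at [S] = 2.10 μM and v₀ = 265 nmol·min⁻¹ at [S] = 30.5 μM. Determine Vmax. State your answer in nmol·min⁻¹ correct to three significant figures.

323 nmol·min⁻¹

In reciprocal form, 1/v = (Km/Vmax)·(1/[S]) + 1/Vmax. The two points give (1/[S], 1/v) = (0.4762, 0.01289) and (0.03279, 0.003774).
Slope = (0.01289 − 0.003774)/(0.4762 − 0.03279) = 0.02055; intercept = 0.01289 − 0.02055×0.4762 = 0.003100.
Vmax = 1/intercept = 323 nmol·min⁻¹; Km = slope × Vmax = 0.02055 × 323 = 6.63 μM.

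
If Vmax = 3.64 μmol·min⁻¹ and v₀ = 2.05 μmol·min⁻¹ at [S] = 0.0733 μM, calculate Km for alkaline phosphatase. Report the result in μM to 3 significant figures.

v/Vmax = 2.05/3.64 = 0.5632 = [S]/(Km+[S]).
So Km + [S] = [S]/0.5632 = 0.1302 μM, giving Km = 0.1302 − 0.0733 = 0.0569 μM.

0.0569 μM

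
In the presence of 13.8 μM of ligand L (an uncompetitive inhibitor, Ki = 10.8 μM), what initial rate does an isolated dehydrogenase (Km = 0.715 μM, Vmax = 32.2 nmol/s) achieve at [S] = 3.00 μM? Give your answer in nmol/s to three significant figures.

With α = 1 + [I]/Ki = 1 + 13.8/10.8 = 2.278, the uncompetitive rate law is v = (Vmax/α)·[S] / (Km/α + [S]).
v = (32.2/2.278)×3.00 / (0.715/2.278 + 3.00) = 42.41/3.314 = 12.8 nmol/s.

12.8 nmol/s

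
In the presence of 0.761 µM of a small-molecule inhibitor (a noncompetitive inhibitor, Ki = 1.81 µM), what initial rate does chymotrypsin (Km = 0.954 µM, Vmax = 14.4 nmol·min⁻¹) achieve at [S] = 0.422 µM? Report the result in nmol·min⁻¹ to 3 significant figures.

α = 1 + [I]/Ki = 1 + 0.761/1.81 = 1.420.
For a noncompetitive inhibitor, Vmax is reduced to Vmax/α while Km is unchanged: Km,app = 0.954 µM, Vmax,app = 10.1 nmol·min⁻¹.
v = Vmax,app·[S]/(Km,app + [S]) = 10.1 × 0.422/(0.954 + 0.422) = 3.11 nmol·min⁻¹.

3.11 nmol·min⁻¹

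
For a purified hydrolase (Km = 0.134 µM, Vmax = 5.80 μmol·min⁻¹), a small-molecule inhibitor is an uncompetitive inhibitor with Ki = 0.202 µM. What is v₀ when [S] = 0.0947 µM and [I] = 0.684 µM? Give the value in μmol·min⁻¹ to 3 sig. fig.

1.00 μmol·min⁻¹

With α = 1 + [I]/Ki = 1 + 0.684/0.202 = 4.386, the uncompetitive rate law is v = (Vmax/α)·[S] / (Km/α + [S]).
v = (5.80/4.386)×0.0947 / (0.134/4.386 + 0.0947) = 0.1252/0.1253 = 1.00 μmol·min⁻¹.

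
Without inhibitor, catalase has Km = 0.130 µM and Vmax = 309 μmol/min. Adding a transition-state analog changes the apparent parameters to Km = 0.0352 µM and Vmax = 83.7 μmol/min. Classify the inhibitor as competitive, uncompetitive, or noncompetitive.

Both Km and Vmax decrease by the same factor (~3.69-fold) — characteristic of uncompetitive inhibition.

uncompetitive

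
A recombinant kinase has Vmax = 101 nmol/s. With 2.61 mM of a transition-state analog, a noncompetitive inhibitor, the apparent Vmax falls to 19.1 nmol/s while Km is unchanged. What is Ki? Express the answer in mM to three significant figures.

0.609 mM

Noncompetitive: Vmax,app = Vmax/α with α = 1 + [I]/Ki.
α = Vmax/Vmax,app = 101/19.1 = 5.288.
Since α = 1 + [I]/Ki, [I]/Ki = 5.288 − 1 = 4.288 and Ki = 2.61/4.288 = 0.609 mM.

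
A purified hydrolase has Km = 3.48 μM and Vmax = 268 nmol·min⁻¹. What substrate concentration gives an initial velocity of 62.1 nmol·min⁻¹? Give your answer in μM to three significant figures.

Rearranging v = Vmax[S]/(Km+[S]) gives [S] = Km·v/(Vmax − v).
[S] = 3.48 × 62.1 / (268 − 62.1) = 216.1/205.9 = 1.05 μM.

1.05 μM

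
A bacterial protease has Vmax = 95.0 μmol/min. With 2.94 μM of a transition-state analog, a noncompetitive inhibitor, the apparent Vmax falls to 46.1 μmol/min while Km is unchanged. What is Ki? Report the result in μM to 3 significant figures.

2.77 μM

Noncompetitive: Vmax,app = Vmax/α with α = 1 + [I]/Ki.
α = Vmax/Vmax,app = 95.0/46.1 = 2.061.
Since α = 1 + [I]/Ki, [I]/Ki = 2.061 − 1 = 1.061 and Ki = 2.94/1.061 = 2.77 μM.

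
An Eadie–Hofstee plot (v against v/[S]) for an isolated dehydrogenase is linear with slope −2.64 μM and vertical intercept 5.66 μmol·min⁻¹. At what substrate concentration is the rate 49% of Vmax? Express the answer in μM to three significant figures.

The Eadie–Hofstee slope gives Km = 2.64 μM (slope = −Km).
v/Vmax = [S]/(Km+[S]) = 0.49 ⇒ [S] = Km·0.49/(1−0.49) = 2.64 × 0.9608 = 2.54 μM.

2.54 μM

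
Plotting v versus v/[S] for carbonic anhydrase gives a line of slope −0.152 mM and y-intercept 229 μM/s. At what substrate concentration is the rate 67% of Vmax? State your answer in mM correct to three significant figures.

The Eadie–Hofstee slope gives Km = 0.152 mM (slope = −Km).
v/Vmax = [S]/(Km+[S]) = 0.67 ⇒ [S] = Km·0.67/(1−0.67) = 0.152 × 2.030 = 0.309 mM.

0.309 mM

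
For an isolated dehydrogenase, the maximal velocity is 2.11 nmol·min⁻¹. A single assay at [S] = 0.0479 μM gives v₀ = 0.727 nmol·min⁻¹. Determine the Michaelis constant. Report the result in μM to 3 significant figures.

0.0911 μM

From v = Vmax[S]/(Km+[S]), Km = [S](Vmax − v)/v.
Km = 0.0479 × (2.11 − 0.727) / 0.727 = 0.06625/0.727 = 0.0911 μM.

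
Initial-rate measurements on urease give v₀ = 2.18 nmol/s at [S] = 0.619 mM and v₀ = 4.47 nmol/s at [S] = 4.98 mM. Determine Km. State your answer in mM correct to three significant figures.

0.873 mM

From v = Vmax[S]/(Km+[S]), each point gives Vmax = v(Km+[S])/[S].
Equating: 2.18(Km+0.619)/0.619 = 4.47(Km+4.98)/4.98.
3.522·Km + 2.18 = 0.8976·Km + 4.47, so (3.522 − 0.8976)·Km = 4.47 − 2.18.
Km = 2.290/2.624 = 0.873 mM; then Vmax = 2.18(0.873+0.619)/0.619 = 5.25 nmol/s.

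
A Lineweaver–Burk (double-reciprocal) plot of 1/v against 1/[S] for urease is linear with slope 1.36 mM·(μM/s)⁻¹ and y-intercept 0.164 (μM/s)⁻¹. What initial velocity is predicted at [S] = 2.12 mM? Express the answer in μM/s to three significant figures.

The y-intercept is 1/Vmax, so Vmax = 1/0.164 = 6.10 μM/s.
The slope is Km/Vmax, so Km = 1.36 × 6.10 = 8.29 mM.
Then v = 6.10 × 2.12/(8.29 + 2.12) = 1.24 μM/s.

1.24 μM/s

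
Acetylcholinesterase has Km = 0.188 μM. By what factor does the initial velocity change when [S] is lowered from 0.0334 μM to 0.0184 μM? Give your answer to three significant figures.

The fractional saturations are [S]/(Km+[S]) = 0.0334/0.2214 = 0.1509 and 0.0184/0.2064 = 0.08915.
v₂/v₁ is just their ratio: 0.08915/0.1509 = 0.591.

0.591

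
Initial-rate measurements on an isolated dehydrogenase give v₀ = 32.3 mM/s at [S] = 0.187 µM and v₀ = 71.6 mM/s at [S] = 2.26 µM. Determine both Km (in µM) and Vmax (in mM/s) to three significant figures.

In reciprocal form, 1/v = (Km/Vmax)·(1/[S]) + 1/Vmax. The two points give (1/[S], 1/v) = (5.348, 0.03096) and (0.4425, 0.01397).
Slope = (0.03096 − 0.01397)/(5.348 − 0.4425) = 0.003464; intercept = 0.03096 − 0.003464×5.348 = 0.01243.
Vmax = 1/intercept = 80.4 mM/s; Km = slope × Vmax = 0.003464 × 80.4 = 0.279 µM.

Km = 0.279 µM; Vmax = 80.4 mM/s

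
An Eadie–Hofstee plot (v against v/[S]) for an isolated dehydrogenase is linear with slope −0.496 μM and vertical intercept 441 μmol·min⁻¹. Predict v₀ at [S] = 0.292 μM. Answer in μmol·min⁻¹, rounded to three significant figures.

In the Eadie–Hofstee form v = Vmax − Km·(v/[S]), the slope is −Km and the intercept is Vmax, so Km = 0.496 μM and Vmax = 441 μmol·min⁻¹.
v = 441 × 0.292/(0.496 + 0.292) = 163 μmol·min⁻¹.

163 μmol·min⁻¹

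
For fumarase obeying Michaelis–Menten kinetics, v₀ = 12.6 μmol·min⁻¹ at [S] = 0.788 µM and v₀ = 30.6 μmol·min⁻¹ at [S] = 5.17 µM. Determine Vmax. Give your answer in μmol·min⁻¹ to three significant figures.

From v = Vmax[S]/(Km+[S]), each point gives Vmax = v(Km+[S])/[S].
Equating: 12.6(Km+0.788)/0.788 = 30.6(Km+5.17)/5.17.
15.99·Km + 12.6 = 5.919·Km + 30.6, so (15.99 − 5.919)·Km = 30.6 − 12.6.
Km = 18.00/10.07 = 1.79 µM; then Vmax = 12.6(1.79+0.788)/0.788 = 41.2 μmol·min⁻¹.

41.2 μmol·min⁻¹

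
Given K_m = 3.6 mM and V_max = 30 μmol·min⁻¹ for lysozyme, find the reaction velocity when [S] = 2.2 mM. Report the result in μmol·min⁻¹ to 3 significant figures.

11.4 μmol·min⁻¹

[S]/(Km+[S]) = 2.2/5.800 = 0.3793, the fractional saturation.
v = 0.3793 × Vmax = 0.3793 × 30 = 11.4 μmol·min⁻¹.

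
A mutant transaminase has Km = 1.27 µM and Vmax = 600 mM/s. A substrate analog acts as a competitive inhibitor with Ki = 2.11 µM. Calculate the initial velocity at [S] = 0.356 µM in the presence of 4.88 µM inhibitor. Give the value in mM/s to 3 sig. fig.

46.8 mM/s

With α = 1 + [I]/Ki = 1 + 4.88/2.11 = 3.313, the competitive rate law is v = Vmax[S] / (αKm + [S]).
v = 600×0.356 / (3.313×1.27 + 0.356) = 213.6/4.563 = 46.8 mM/s.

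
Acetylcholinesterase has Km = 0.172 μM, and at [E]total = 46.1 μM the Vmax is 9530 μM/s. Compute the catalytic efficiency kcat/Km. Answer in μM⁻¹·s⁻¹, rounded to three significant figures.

1200 μM⁻¹·s⁻¹

kcat = Vmax/[E]total = 9530/46.1 = 207 s⁻¹.
kcat/Km = 207/0.172 = 1200 μM⁻¹·s⁻¹.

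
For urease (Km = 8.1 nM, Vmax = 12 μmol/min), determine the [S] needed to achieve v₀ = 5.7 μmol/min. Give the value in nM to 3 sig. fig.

The required fractional saturation is v/Vmax = 5.7/12 = 0.4750.
Then [S]/(Km+[S]) = 0.4750 ⇒ [S] = 8.1 × 0.4750/(1 − 0.4750) = 7.33 nM.

7.33 nM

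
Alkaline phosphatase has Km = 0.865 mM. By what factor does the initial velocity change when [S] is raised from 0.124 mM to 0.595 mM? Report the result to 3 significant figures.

3.25

The fractional saturations are [S]/(Km+[S]) = 0.124/0.9890 = 0.1254 and 0.595/1.460 = 0.4075.
v₂/v₁ is just their ratio: 0.4075/0.1254 = 3.25.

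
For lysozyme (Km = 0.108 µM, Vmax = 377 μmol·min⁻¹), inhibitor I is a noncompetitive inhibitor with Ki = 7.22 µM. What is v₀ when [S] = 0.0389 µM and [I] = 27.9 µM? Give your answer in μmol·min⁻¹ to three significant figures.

20.5 μmol·min⁻¹

α = 1 + [I]/Ki = 1 + 27.9/7.22 = 4.864.
For a noncompetitive inhibitor, Vmax is reduced to Vmax/α while Km is unchanged: Km,app = 0.108 µM, Vmax,app = 77.5 μmol·min⁻¹.
v = Vmax,app·[S]/(Km,app + [S]) = 77.5 × 0.0389/(0.108 + 0.0389) = 20.5 μmol·min⁻¹.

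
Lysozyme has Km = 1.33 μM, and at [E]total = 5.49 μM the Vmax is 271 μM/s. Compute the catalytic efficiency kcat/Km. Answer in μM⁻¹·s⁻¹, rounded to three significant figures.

kcat = Vmax/[E]total = 271/5.49 = 49.4 s⁻¹.
kcat/Km = 49.4/1.33 = 37.1 μM⁻¹·s⁻¹.

37.1 μM⁻¹·s⁻¹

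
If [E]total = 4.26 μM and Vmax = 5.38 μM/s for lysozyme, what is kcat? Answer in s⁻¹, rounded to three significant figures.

kcat = Vmax/[E]total = 5.38 μM/s / 4.26 μM = 1.26 s⁻¹.

1.26 s⁻¹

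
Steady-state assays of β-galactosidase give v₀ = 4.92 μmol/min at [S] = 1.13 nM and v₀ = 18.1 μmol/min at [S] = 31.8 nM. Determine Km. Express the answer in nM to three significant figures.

3.48 nM

In reciprocal form, 1/v = (Km/Vmax)·(1/[S]) + 1/Vmax. The two points give (1/[S], 1/v) = (0.8850, 0.2033) and (0.03145, 0.05525).
Slope = (0.2033 − 0.05525)/(0.8850 − 0.03145) = 0.1734; intercept = 0.2033 − 0.1734×0.8850 = 0.04980.
Vmax = 1/intercept = 20.1 μmol/min; Km = slope × Vmax = 0.1734 × 20.1 = 3.48 nM.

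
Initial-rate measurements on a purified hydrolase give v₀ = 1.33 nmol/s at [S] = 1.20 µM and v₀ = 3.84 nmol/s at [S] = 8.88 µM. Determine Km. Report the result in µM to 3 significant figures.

3.71 µM

From v = Vmax[S]/(Km+[S]), each point gives Vmax = v(Km+[S])/[S].
Equating: 1.33(Km+1.20)/1.20 = 3.84(Km+8.88)/8.88.
1.108·Km + 1.33 = 0.4324·Km + 3.84, so (1.108 − 0.4324)·Km = 3.84 − 1.33.
Km = 2.510/0.6759 = 3.71 µM; then Vmax = 1.33(3.71+1.20)/1.20 = 5.45 nmol/s.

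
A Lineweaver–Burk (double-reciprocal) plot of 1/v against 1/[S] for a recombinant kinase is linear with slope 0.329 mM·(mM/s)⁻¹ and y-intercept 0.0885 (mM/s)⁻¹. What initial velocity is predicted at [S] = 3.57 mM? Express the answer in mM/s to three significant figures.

5.54 mM/s

The y-intercept is 1/Vmax, so Vmax = 1/0.0885 = 11.3 mM/s.
The slope is Km/Vmax, so Km = 0.329 × 11.3 = 3.72 mM.
Then v = 11.3 × 3.57/(3.72 + 3.57) = 5.54 mM/s.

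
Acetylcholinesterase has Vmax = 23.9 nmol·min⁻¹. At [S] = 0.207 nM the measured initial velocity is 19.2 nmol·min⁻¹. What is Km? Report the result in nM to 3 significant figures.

From v = Vmax[S]/(Km+[S]), Km = [S](Vmax − v)/v.
Km = 0.207 × (23.9 − 19.2) / 19.2 = 0.9729/19.2 = 0.0507 nM.

0.0507 nM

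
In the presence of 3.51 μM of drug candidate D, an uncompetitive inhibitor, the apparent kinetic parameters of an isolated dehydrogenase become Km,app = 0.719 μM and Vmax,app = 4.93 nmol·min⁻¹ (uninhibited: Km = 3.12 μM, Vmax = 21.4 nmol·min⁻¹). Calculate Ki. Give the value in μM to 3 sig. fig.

Uncompetitive: Vmax,app = Vmax/α (and Km,app = Km/α) with α = 1 + [I]/Ki.
α = Vmax/Vmax,app = 21.4/4.93 = 4.341.
Ki = [I]/(α − 1) = 3.51/3.341 = 1.05 μM.

1.05 μM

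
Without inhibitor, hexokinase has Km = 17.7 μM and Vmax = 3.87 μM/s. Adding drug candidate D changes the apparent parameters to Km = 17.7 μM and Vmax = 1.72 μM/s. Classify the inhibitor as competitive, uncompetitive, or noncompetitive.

noncompetitive

Vmax decreases (3.87 → 1.72 μM/s) while Km is unchanged — pure noncompetitive inhibition.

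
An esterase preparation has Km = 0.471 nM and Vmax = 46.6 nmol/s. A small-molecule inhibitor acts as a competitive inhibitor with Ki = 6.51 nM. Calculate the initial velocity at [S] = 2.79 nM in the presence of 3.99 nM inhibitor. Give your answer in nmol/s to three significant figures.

With α = 1 + [I]/Ki = 1 + 3.99/6.51 = 1.613, the competitive rate law is v = Vmax[S] / (αKm + [S]).
v = 46.6×2.79 / (1.613×0.471 + 2.79) = 130.0/3.550 = 36.6 nmol/s.

36.6 nmol/s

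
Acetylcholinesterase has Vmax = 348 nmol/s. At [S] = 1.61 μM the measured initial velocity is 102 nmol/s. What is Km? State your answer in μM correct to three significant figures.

3.88 μM

v/Vmax = 102/348 = 0.2931 = [S]/(Km+[S]).
So Km + [S] = [S]/0.2931 = 5.493 μM, giving Km = 5.493 − 1.61 = 3.88 μM.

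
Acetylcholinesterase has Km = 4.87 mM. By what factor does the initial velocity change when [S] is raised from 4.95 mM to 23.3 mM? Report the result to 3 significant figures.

Since Vmax cancels, v₂/v₁ = [S]₂(Km+[S]₁) / [S]₁(Km+[S]₂).
= 23.3×(4.87+4.95) / (4.95×(4.87+23.3)) = 228.8/139.4 = 1.64.

1.64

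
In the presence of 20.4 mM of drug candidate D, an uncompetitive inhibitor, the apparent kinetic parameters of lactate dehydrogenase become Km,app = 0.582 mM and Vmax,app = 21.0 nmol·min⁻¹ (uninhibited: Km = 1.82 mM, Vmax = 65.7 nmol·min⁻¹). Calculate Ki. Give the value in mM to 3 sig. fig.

Uncompetitive: Vmax,app = Vmax/α (and Km,app = Km/α) with α = 1 + [I]/Ki.
α = Vmax/Vmax,app = 65.7/21.0 = 3.129.
Since α = 1 + [I]/Ki, [I]/Ki = 3.129 − 1 = 2.129 and Ki = 20.4/2.129 = 9.58 mM.

9.58 mM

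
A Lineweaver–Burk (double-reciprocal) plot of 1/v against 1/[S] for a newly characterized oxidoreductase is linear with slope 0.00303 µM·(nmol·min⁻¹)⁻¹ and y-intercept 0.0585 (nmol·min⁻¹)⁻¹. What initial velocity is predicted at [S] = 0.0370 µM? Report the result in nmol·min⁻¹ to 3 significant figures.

The y-intercept is 1/Vmax, so Vmax = 1/0.0585 = 17.1 nmol·min⁻¹.
The slope is Km/Vmax, so Km = 0.00303 × 17.1 = 0.0518 µM.
Then v = 17.1 × 0.0370/(0.0518 + 0.0370) = 7.12 nmol·min⁻¹.

7.12 nmol·min⁻¹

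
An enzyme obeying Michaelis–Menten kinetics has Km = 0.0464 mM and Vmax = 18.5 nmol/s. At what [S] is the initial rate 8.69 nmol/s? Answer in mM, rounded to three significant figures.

0.0411 mM

Rearranging v = Vmax[S]/(Km+[S]) gives [S] = Km·v/(Vmax − v).
[S] = 0.0464 × 8.69 / (18.5 − 8.69) = 0.4032/9.810 = 0.0411 mM.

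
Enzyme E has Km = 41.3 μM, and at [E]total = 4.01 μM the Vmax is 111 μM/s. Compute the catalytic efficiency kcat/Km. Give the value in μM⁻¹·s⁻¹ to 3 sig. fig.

kcat = Vmax/[E]total = 111/4.01 = 27.7 s⁻¹.
kcat/Km = 27.7/41.3 = 0.670 μM⁻¹·s⁻¹.

0.670 μM⁻¹·s⁻¹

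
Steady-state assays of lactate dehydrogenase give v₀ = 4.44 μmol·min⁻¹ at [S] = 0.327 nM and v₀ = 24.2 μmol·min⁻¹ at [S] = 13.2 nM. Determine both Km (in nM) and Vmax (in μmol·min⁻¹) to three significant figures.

In reciprocal form, 1/v = (Km/Vmax)·(1/[S]) + 1/Vmax. The two points give (1/[S], 1/v) = (3.058, 0.2252) and (0.07576, 0.04132).
Slope = (0.2252 − 0.04132)/(3.058 − 0.07576) = 0.06166; intercept = 0.2252 − 0.06166×3.058 = 0.03665.
Vmax = 1/intercept = 27.3 μmol·min⁻¹; Km = slope × Vmax = 0.06166 × 27.3 = 1.68 nM.

Km = 1.68 nM; Vmax = 27.3 μmol·min⁻¹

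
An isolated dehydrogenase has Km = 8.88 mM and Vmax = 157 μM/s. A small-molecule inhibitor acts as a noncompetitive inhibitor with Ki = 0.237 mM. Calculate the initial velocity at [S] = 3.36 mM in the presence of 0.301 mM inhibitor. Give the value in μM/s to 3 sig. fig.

With α = 1 + [I]/Ki = 1 + 0.301/0.237 = 2.270, the noncompetitive rate law is v = (Vmax/α)·[S] / (Km + [S]).
v = (157/2.270)×3.36 / (8.88 + 3.36) = 232.4/12.24 = 19.0 μM/s.

19.0 μM/s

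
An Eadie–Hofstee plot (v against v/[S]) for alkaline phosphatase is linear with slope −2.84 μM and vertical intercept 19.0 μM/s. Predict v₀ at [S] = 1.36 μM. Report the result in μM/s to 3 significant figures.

6.15 μM/s

In the Eadie–Hofstee form v = Vmax − Km·(v/[S]), the slope is −Km and the intercept is Vmax, so Km = 2.84 μM and Vmax = 19.0 μM/s.
v = 19.0 × 1.36/(2.84 + 1.36) = 6.15 μM/s.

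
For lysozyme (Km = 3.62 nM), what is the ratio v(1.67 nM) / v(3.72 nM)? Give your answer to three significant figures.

0.623

The fractional saturations are [S]/(Km+[S]) = 3.72/7.340 = 0.5068 and 1.67/5.290 = 0.3157.
v₂/v₁ is just their ratio: 0.3157/0.5068 = 0.623.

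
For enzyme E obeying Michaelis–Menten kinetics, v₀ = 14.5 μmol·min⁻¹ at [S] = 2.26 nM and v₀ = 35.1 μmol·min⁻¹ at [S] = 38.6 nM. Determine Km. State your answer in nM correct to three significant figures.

3.74 nM

In reciprocal form, 1/v = (Km/Vmax)·(1/[S]) + 1/Vmax. The two points give (1/[S], 1/v) = (0.4425, 0.06897) and (0.02591, 0.02849).
Slope = (0.06897 − 0.02849)/(0.4425 − 0.02591) = 0.09716; intercept = 0.06897 − 0.09716×0.4425 = 0.02597.
Vmax = 1/intercept = 38.5 μmol·min⁻¹; Km = slope × Vmax = 0.09716 × 38.5 = 3.74 nM.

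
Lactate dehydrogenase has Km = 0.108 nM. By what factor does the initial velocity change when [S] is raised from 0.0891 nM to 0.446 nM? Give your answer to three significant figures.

1.78

Since Vmax cancels, v₂/v₁ = [S]₂(Km+[S]₁) / [S]₁(Km+[S]₂).
= 0.446×(0.108+0.0891) / (0.0891×(0.108+0.446)) = 0.08791/0.04936 = 1.78.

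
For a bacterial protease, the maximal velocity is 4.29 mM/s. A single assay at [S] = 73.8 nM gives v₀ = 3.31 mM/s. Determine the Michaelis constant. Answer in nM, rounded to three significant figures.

v/Vmax = 3.31/4.29 = 0.7716 = [S]/(Km+[S]).
So Km + [S] = [S]/0.7716 = 95.65 nM, giving Km = 95.65 − 73.8 = 21.9 nM.

21.9 nM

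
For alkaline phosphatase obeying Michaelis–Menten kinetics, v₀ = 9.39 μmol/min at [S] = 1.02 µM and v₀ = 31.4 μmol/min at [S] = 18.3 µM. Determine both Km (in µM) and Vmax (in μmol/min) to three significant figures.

In reciprocal form, 1/v = (Km/Vmax)·(1/[S]) + 1/Vmax. The two points give (1/[S], 1/v) = (0.9804, 0.1065) and (0.05464, 0.03185).
Slope = (0.1065 − 0.03185)/(0.9804 − 0.05464) = 0.08064; intercept = 0.1065 − 0.08064×0.9804 = 0.02744.
Vmax = 1/intercept = 36.4 μmol/min; Km = slope × Vmax = 0.08064 × 36.4 = 2.94 µM.

Km = 2.94 µM; Vmax = 36.4 μmol/min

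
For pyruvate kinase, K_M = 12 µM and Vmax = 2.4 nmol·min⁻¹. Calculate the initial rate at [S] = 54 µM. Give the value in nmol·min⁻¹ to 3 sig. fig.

1.96 nmol·min⁻¹

[S]/(Km+[S]) = 54/66.00 = 0.8182, the fractional saturation.
v = 0.8182 × Vmax = 0.8182 × 2.4 = 1.96 nmol·min⁻¹.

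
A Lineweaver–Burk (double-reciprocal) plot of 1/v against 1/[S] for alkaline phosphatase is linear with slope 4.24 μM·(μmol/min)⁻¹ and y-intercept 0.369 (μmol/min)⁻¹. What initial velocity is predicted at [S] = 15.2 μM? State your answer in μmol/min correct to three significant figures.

1.54 μmol/min

The y-intercept is 1/Vmax, so Vmax = 1/0.369 = 2.71 μmol/min.
The slope is Km/Vmax, so Km = 4.24 × 2.71 = 11.5 μM.
Then v = 2.71 × 15.2/(11.5 + 15.2) = 1.54 μmol/min.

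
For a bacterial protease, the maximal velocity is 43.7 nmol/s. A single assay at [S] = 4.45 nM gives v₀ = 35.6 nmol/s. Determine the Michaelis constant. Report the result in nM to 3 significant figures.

From v = Vmax[S]/(Km+[S]), Km = [S](Vmax − v)/v.
Km = 4.45 × (43.7 − 35.6) / 35.6 = 36.05/35.6 = 1.01 nM.

1.01 nM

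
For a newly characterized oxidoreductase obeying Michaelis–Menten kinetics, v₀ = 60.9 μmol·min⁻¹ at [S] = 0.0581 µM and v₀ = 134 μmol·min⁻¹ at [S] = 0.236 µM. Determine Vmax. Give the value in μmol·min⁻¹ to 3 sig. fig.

220 μmol·min⁻¹

From v = Vmax[S]/(Km+[S]), each point gives Vmax = v(Km+[S])/[S].
Equating: 60.9(Km+0.0581)/0.0581 = 134(Km+0.236)/0.236.
1048·Km + 60.9 = 567.8·Km + 134, so (1048 − 567.8)·Km = 134 − 60.9.
Km = 73.10/480.4 = 0.152 µM; then Vmax = 60.9(0.152+0.0581)/0.0581 = 220 μmol·min⁻¹.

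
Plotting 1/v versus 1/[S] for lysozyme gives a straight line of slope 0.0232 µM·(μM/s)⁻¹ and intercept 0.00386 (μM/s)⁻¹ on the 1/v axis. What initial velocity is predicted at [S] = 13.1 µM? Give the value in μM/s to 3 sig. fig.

The y-intercept is 1/Vmax, so Vmax = 1/0.00386 = 259 μM/s.
The slope is Km/Vmax, so Km = 0.0232 × 259 = 6.01 µM.
Then v = 259 × 13.1/(6.01 + 13.1) = 178 μM/s.

178 μM/s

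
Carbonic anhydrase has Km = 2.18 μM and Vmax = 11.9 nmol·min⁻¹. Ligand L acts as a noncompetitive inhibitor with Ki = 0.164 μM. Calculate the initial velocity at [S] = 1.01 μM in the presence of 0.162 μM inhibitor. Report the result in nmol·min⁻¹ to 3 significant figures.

α = 1 + [I]/Ki = 1 + 0.162/0.164 = 1.988.
For a noncompetitive inhibitor, Vmax is reduced to Vmax/α while Km is unchanged: Km,app = 2.18 μM, Vmax,app = 5.99 nmol·min⁻¹.
v = Vmax,app·[S]/(Km,app + [S]) = 5.99 × 1.01/(2.18 + 1.01) = 1.90 nmol·min⁻¹.

1.90 nmol·min⁻¹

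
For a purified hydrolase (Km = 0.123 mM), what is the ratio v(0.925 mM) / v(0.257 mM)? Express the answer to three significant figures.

1.31

The fractional saturations are [S]/(Km+[S]) = 0.257/0.3800 = 0.6763 and 0.925/1.048 = 0.8826.
v₂/v₁ is just their ratio: 0.8826/0.6763 = 1.31.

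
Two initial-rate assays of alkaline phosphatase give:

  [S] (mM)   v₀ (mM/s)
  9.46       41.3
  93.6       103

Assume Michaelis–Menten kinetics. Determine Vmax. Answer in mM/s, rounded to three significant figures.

124 mM/s

From v = Vmax[S]/(Km+[S]), each point gives Vmax = v(Km+[S])/[S].
Equating: 41.3(Km+9.46)/9.46 = 103(Km+93.6)/93.6.
4.366·Km + 41.3 = 1.100·Km + 103, so (4.366 − 1.100)·Km = 103 − 41.3.
Km = 61.70/3.265 = 18.9 mM; then Vmax = 41.3(18.9+9.46)/9.46 = 124 mM/s.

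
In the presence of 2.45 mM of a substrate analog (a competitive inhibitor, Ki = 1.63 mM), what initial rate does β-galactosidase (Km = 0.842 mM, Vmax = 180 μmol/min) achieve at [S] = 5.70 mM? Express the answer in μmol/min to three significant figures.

131 μmol/min

With α = 1 + [I]/Ki = 1 + 2.45/1.63 = 2.503, the competitive rate law is v = Vmax[S] / (αKm + [S]).
v = 180×5.70 / (2.503×0.842 + 5.70) = 1026/7.808 = 131 μmol/min.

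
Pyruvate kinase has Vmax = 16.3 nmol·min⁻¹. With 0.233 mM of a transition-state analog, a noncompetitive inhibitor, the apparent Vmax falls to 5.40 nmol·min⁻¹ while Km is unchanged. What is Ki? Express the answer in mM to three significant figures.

0.115 mM

Noncompetitive: Vmax,app = Vmax/α with α = 1 + [I]/Ki.
α = Vmax/Vmax,app = 16.3/5.40 = 3.019.
Ki = [I]/(α − 1) = 0.233/2.019 = 0.115 mM.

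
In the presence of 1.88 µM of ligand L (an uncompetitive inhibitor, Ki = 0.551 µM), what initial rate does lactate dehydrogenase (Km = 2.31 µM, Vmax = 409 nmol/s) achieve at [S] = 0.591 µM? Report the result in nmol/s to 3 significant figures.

49.2 nmol/s

With α = 1 + [I]/Ki = 1 + 1.88/0.551 = 4.412, the uncompetitive rate law is v = (Vmax/α)·[S] / (Km/α + [S]).
v = (409/4.412)×0.591 / (2.31/4.412 + 0.591) = 54.79/1.115 = 49.2 nmol/s.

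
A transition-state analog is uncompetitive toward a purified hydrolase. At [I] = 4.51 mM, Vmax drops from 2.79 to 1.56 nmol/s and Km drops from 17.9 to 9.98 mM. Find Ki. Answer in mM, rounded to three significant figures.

5.72 mM

Uncompetitive: Vmax,app = Vmax/α (and Km,app = Km/α) with α = 1 + [I]/Ki.
α = Vmax/Vmax,app = 2.79/1.56 = 1.788.
Ki = [I]/(α − 1) = 4.51/0.7885 = 5.72 mM.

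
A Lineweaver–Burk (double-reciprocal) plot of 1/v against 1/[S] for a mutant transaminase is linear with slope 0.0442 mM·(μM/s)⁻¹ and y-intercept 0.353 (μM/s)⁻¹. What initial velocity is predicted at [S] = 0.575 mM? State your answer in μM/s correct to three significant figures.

The y-intercept is 1/Vmax, so Vmax = 1/0.353 = 2.83 μM/s.
The slope is Km/Vmax, so Km = 0.0442 × 2.83 = 0.125 mM.
Then v = 2.83 × 0.575/(0.125 + 0.575) = 2.33 μM/s.

2.33 μM/s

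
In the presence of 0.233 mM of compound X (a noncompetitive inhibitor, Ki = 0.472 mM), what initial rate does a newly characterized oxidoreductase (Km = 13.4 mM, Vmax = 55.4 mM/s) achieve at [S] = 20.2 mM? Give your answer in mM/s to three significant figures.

With α = 1 + [I]/Ki = 1 + 0.233/0.472 = 1.494, the noncompetitive rate law is v = (Vmax/α)·[S] / (Km + [S]).
v = (55.4/1.494)×20.2 / (13.4 + 20.2) = 749.2/33.60 = 22.3 mM/s.

22.3 mM/s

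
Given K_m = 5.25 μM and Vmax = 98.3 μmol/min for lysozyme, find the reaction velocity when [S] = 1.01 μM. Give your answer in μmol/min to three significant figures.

15.9 μmol/min

[S]/(Km+[S]) = 1.01/6.260 = 0.1613, the fractional saturation.
v = 0.1613 × Vmax = 0.1613 × 98.3 = 15.9 μmol/min.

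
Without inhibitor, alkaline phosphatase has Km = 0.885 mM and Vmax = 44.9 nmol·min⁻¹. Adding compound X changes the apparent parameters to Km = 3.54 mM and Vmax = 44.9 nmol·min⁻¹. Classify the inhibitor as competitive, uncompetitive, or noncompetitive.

Km increases (0.885 → 3.54 mM) while Vmax is unchanged — the hallmark of competitive inhibition.

competitive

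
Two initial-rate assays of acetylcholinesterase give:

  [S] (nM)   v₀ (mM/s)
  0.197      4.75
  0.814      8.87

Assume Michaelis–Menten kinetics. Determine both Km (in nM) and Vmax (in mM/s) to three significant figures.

Km = 0.312 nM; Vmax = 12.3 mM/s

From v = Vmax[S]/(Km+[S]), each point gives Vmax = v(Km+[S])/[S].
Equating: 4.75(Km+0.197)/0.197 = 8.87(Km+0.814)/0.814.
24.11·Km + 4.75 = 10.90·Km + 8.87, so (24.11 − 10.90)·Km = 8.87 − 4.75.
Km = 4.120/13.21 = 0.312 nM; then Vmax = 4.75(0.312+0.197)/0.197 = 12.3 mM/s.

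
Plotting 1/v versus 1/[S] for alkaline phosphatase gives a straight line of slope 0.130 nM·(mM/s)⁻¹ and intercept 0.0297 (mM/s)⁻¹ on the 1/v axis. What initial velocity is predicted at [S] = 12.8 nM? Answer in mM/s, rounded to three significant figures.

The y-intercept is 1/Vmax, so Vmax = 1/0.0297 = 33.7 mM/s.
The slope is Km/Vmax, so Km = 0.130 × 33.7 = 4.38 nM.
Then v = 33.7 × 12.8/(4.38 + 12.8) = 25.1 mM/s.

25.1 mM/s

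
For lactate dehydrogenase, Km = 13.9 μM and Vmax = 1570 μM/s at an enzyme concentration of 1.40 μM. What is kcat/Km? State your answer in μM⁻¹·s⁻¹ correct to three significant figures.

80.7 μM⁻¹·s⁻¹

kcat = Vmax/[E]total = 1570/1.40 = 1120 s⁻¹.
kcat/Km = 1120/13.9 = 80.7 μM⁻¹·s⁻¹.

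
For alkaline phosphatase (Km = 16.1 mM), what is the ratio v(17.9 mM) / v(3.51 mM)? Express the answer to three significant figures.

2.94

The fractional saturations are [S]/(Km+[S]) = 3.51/19.61 = 0.1790 and 17.9/34.00 = 0.5265.
v₂/v₁ is just their ratio: 0.5265/0.1790 = 2.94.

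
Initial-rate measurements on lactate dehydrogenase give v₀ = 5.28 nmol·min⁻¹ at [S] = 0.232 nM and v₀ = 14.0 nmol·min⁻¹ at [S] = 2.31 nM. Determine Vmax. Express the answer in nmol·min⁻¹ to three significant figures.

17.2 nmol·min⁻¹

From v = Vmax[S]/(Km+[S]), each point gives Vmax = v(Km+[S])/[S].
Equating: 5.28(Km+0.232)/0.232 = 14.0(Km+2.31)/2.31.
22.76·Km + 5.28 = 6.061·Km + 14.0, so (22.76 − 6.061)·Km = 14.0 − 5.28.
Km = 8.720/16.70 = 0.522 nM; then Vmax = 5.28(0.522+0.232)/0.232 = 17.2 nmol·min⁻¹.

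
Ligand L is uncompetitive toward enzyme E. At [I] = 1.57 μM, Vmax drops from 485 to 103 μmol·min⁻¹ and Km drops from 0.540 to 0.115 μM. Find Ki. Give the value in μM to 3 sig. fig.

0.423 μM

Uncompetitive: Vmax,app = Vmax/α (and Km,app = Km/α) with α = 1 + [I]/Ki.
α = Vmax/Vmax,app = 485/103 = 4.709.
Since α = 1 + [I]/Ki, [I]/Ki = 4.709 − 1 = 3.709 and Ki = 1.57/3.709 = 0.423 μM.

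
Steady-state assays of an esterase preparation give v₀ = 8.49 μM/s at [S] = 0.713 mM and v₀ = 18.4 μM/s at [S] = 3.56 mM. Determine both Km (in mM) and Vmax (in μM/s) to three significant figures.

In reciprocal form, 1/v = (Km/Vmax)·(1/[S]) + 1/Vmax. The two points give (1/[S], 1/v) = (1.403, 0.1178) and (0.2809, 0.05435).
Slope = (0.1178 − 0.05435)/(1.403 − 0.2809) = 0.05656; intercept = 0.1178 − 0.05656×1.403 = 0.03846.
Vmax = 1/intercept = 26.0 μM/s; Km = slope × Vmax = 0.05656 × 26.0 = 1.47 mM.

Km = 1.47 mM; Vmax = 26.0 μM/s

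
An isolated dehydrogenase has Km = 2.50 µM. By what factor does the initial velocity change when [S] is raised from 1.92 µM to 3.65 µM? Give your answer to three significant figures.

The fractional saturations are [S]/(Km+[S]) = 1.92/4.420 = 0.4344 and 3.65/6.150 = 0.5935.
v₂/v₁ is just their ratio: 0.5935/0.4344 = 1.37.

1.37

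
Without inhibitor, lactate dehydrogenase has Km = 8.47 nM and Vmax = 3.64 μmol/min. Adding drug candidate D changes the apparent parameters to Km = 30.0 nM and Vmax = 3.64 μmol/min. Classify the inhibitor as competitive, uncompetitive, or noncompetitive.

competitive

Km increases (8.47 → 30.0 nM) while Vmax is unchanged — the hallmark of competitive inhibition.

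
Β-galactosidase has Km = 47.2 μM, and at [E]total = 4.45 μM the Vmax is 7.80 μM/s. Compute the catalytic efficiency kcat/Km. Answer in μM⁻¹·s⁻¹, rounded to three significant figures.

0.0371 μM⁻¹·s⁻¹

kcat = Vmax/[E]total = 7.80/4.45 = 1.75 s⁻¹.
kcat/Km = 1.75/47.2 = 0.0371 μM⁻¹·s⁻¹.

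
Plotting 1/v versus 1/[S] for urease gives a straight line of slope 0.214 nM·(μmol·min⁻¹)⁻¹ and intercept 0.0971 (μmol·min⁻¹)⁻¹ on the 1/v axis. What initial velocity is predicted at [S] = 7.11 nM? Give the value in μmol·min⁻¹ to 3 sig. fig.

The y-intercept is 1/Vmax, so Vmax = 1/0.0971 = 10.3 μmol·min⁻¹.
The slope is Km/Vmax, so Km = 0.214 × 10.3 = 2.20 nM.
Then v = 10.3 × 7.11/(2.20 + 7.11) = 7.86 μmol·min⁻¹.

7.86 μmol·min⁻¹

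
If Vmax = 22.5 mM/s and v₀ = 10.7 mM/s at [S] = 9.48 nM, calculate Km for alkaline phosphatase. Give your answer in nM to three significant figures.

From v = Vmax[S]/(Km+[S]), Km = [S](Vmax − v)/v.
Km = 9.48 × (22.5 − 10.7) / 10.7 = 111.9/10.7 = 10.5 nM.

10.5 nM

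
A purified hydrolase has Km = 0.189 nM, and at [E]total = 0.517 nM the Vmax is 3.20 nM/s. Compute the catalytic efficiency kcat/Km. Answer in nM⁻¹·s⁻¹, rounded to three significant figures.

kcat = Vmax/[E]total = 3.20/0.517 = 6.19 s⁻¹.
kcat/Km = 6.19/0.189 = 32.7 nM⁻¹·s⁻¹.

32.7 nM⁻¹·s⁻¹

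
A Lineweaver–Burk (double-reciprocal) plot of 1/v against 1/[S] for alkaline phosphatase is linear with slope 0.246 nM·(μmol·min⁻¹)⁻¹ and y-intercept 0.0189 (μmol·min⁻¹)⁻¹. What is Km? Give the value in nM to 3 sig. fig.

13.0 nM

y-intercept = 1/Vmax ⇒ Vmax = 52.9 μmol·min⁻¹; slope = Km/Vmax ⇒ Km = slope × Vmax.
Km = 0.246 × 52.9 = 13.0 nM.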